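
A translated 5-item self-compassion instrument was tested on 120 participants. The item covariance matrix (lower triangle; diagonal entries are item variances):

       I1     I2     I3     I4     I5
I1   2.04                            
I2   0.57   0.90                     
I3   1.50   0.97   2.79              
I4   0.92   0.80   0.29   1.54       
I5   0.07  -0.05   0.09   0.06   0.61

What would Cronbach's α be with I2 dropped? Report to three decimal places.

α = 0.609

Remaining items: I1, I3, I4, I5 (k = 4).
sum of item variances = 2.04 + 2.79 + 1.54 + 0.61 = 6.98
σ²_T = 6.98 + 2 × 2.93 = 12.84
α (item deleted) = (4/3)·(1 − 6.98/12.84) = 0.609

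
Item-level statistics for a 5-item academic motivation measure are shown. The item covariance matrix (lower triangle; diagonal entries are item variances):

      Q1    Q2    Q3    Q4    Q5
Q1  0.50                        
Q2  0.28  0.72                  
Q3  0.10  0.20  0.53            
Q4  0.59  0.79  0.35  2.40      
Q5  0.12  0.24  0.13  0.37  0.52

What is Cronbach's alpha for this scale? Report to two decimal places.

ΣVar(i) = 0.50 + 0.72 + 0.53 + 2.40 + 0.52 = 4.67
Sum of the distinct covariances = 3.17
total variance = 4.67 + 2 × 3.17 = 11.01
α = (k/(k−1))·(1 − ΣVar(i)/total variance) = (5/4)·(1 − 4.67/11.01) = 0.72

Cronbach's alpha = 0.72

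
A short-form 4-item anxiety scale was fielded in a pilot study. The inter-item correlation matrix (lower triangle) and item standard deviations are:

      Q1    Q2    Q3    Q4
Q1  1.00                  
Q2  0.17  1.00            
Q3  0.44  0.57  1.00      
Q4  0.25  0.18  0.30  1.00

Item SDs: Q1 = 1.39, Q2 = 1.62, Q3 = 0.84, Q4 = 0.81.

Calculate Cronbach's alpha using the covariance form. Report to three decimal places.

Σσ²ᵢ = 1.39² + 1.62² + 0.84² + 0.81² = 5.9182
Covariances σ_ij = r_ij · s_i · s_j:
  σ(Q1,Q2) = 0.17 × 1.39 × 1.62 = 0.3828
  σ(Q1,Q3) = 0.44 × 1.39 × 0.84 = 0.5137
  σ(Q1,Q4) = 0.25 × 1.39 × 0.81 = 0.2815
  σ(Q2,Q3) = 0.57 × 1.62 × 0.84 = 0.7757
  σ(Q2,Q4) = 0.18 × 1.62 × 0.81 = 0.2362
  σ(Q3,Q4) = 0.30 × 0.84 × 0.81 = 0.2041
σ²_T = Σσ²ᵢ + 2·Σσ_ij = 5.9182 + 2 × 2.3940 = 10.7062
α = (4/3)·(1 − 5.9182/10.7062) = 0.596

Cronbach's alpha = 0.596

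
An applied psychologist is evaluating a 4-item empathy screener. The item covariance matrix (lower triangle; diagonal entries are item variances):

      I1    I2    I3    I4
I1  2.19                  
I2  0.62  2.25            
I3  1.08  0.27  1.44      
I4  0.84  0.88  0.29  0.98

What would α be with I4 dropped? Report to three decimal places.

α = 0.602

Remaining items: I1, I2, I3 (k = 3).
ΣVar(i) = 2.19 + 2.25 + 1.44 = 5.88
Var(T) = 5.88 + 2 × 1.97 = 9.82
α (item deleted) = (3/2)·(1 − 5.88/9.82) = 0.602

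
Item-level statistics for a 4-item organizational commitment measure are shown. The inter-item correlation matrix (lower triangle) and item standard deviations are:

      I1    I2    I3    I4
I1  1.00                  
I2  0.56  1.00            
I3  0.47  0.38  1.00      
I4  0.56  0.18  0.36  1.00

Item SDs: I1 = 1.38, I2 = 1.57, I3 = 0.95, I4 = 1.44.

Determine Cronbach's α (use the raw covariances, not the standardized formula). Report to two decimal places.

α = 0.73

Σσ²ᵢ = 1.38² + 1.57² + 0.95² + 1.44² = 7.3454
Covariances σ_ij = r_ij · s_i · s_j:
  σ(I1,I2) = 0.56 × 1.38 × 1.57 = 1.2133
  σ(I1,I3) = 0.47 × 1.38 × 0.95 = 0.6162
  σ(I1,I4) = 0.56 × 1.38 × 1.44 = 1.1128
  σ(I2,I3) = 0.38 × 1.57 × 0.95 = 0.5668
  σ(I2,I4) = 0.18 × 1.57 × 1.44 = 0.4069
  σ(I3,I4) = 0.36 × 0.95 × 1.44 = 0.4925
σ²_T = Σσ²ᵢ + 2·Σσ_ij = 7.3454 + 2 × 4.4085 = 16.1624
α = (4/3)·(1 − 7.3454/16.1624) = 0.73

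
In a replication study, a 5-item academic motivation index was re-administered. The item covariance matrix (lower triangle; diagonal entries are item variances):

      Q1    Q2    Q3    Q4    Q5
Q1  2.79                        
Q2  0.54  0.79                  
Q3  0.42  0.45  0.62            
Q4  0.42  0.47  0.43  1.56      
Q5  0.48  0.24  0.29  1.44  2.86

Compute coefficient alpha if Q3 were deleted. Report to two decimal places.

Remaining items: Q1, Q2, Q4, Q5 (k = 4).
sum of item variances = 2.79 + 0.79 + 1.56 + 2.86 = 8.00
σ²_total = 8.00 + 2 × 3.59 = 15.18
α (item deleted) = (4/3)·(1 − 8.00/15.18) = 0.63

α = 0.63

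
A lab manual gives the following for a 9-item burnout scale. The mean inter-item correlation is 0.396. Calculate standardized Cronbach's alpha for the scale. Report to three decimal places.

Standardized α = k·r̄ / (1 + (k−1)·r̄) = 9 × 0.396 / (1 + 8 × 0.396)
  = 3.5640 / 4.1680 = 0.855

standardized Cronbach's alpha = 0.855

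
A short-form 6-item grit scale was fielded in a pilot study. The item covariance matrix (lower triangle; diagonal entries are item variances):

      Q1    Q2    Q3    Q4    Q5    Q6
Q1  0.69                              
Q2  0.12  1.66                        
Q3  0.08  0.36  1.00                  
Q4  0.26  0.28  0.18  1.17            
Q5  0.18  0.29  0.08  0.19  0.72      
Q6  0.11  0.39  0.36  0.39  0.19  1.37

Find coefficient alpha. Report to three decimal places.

coefficient alpha = 0.614

Σσ²ᵢ = 0.69 + 1.66 + 1.00 + 1.17 + 0.72 + 1.37 = 6.61
Σ_{i<j} σ_ij = 3.46
total variance = 6.61 + 2 × 3.46 = 13.53
α = (k/(k−1))·(1 − Σσ²ᵢ/total variance) = (6/5)·(1 − 6.61/13.53) = 0.614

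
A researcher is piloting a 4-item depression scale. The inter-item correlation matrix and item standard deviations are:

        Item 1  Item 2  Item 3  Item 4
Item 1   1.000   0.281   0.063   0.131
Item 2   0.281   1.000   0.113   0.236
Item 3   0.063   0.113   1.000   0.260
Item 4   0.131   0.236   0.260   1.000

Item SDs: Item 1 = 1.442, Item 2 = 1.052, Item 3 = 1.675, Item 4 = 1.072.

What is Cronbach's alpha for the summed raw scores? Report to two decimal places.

Σσ²ᵢ = 1.442² + 1.052² + 1.675² + 1.072² = 7.1409
Covariances σ_ij = r_ij · s_i · s_j:
  σ(Item 1,Item 2) = 0.281 × 1.442 × 1.052 = 0.4263
  σ(Item 1,Item 3) = 0.063 × 1.442 × 1.675 = 0.1522
  σ(Item 1,Item 4) = 0.131 × 1.442 × 1.072 = 0.2025
  σ(Item 2,Item 3) = 0.113 × 1.052 × 1.675 = 0.1991
  σ(Item 2,Item 4) = 0.236 × 1.052 × 1.072 = 0.2661
  σ(Item 3,Item 4) = 0.260 × 1.675 × 1.072 = 0.4669
σ²_T = Σσ²ᵢ + 2·Σσ_ij = 7.1409 + 2 × 1.7131 = 10.5671
α = (4/3)·(1 − 7.1409/10.5671) = 0.43

Cronbach's alpha = 0.43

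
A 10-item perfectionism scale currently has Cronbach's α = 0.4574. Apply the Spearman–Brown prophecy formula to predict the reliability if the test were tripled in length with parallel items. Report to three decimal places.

Length factor m = 3
α' = m·α / (1 + (m−1)·α)
   = 3 × 0.4574 / (1 + (3 − 1) × 0.4574)
   = 1.3722 / 1.9148 = 0.717

predicted reliability = 0.717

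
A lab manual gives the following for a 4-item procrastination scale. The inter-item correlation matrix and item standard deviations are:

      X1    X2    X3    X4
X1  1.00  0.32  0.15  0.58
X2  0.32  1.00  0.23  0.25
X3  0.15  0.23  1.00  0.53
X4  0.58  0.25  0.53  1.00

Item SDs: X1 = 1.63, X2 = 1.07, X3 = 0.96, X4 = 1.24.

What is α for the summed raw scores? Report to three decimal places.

α = 0.670

Σσ²ᵢ = 1.63² + 1.07² + 0.96² + 1.24² = 6.2610
Covariances σ_ij = r_ij · s_i · s_j:
  σ(X1,X2) = 0.32 × 1.63 × 1.07 = 0.5581
  σ(X1,X3) = 0.15 × 1.63 × 0.96 = 0.2347
  σ(X1,X4) = 0.58 × 1.63 × 1.24 = 1.1723
  σ(X2,X3) = 0.23 × 1.07 × 0.96 = 0.2363
  σ(X2,X4) = 0.25 × 1.07 × 1.24 = 0.3317
  σ(X3,X4) = 0.53 × 0.96 × 1.24 = 0.6309
σ²_T = Σσ²ᵢ + 2·Σσ_ij = 6.2610 + 2 × 3.1640 = 12.5890
α = (4/3)·(1 − 6.2610/12.5890) = 0.670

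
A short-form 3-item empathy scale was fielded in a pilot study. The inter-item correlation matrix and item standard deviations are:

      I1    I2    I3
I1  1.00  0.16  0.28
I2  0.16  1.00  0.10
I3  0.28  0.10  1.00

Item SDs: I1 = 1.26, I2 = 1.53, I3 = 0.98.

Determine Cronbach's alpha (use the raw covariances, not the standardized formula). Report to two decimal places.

Σσ²ᵢ = 1.26² + 1.53² + 0.98² = 4.8889
Covariances σ_ij = r_ij · s_i · s_j:
  σ(I1,I2) = 0.16 × 1.26 × 1.53 = 0.3084
  σ(I1,I3) = 0.28 × 1.26 × 0.98 = 0.3457
  σ(I2,I3) = 0.10 × 1.53 × 0.98 = 0.1499
σ²_T = Σσ²ᵢ + 2·Σσ_ij = 4.8889 + 2 × 0.8040 = 6.4969
α = (3/2)·(1 − 4.8889/6.4969) = 0.37

Cronbach's alpha = 0.37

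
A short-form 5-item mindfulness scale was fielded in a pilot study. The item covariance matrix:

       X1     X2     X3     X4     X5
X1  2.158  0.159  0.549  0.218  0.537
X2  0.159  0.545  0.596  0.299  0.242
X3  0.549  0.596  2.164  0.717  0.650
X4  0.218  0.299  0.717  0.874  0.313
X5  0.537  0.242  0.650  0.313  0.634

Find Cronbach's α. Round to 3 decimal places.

α = 0.716

Σσ²ᵢ = 2.158 + 0.545 + 2.164 + 0.874 + 0.634 = 6.375
Sum of the distinct covariances = 4.280
total variance = 6.375 + 2 × 4.280 = 14.935
α = (k/(k−1))·(1 − Σσ²ᵢ/total variance) = (5/4)·(1 − 6.375/14.935) = 0.716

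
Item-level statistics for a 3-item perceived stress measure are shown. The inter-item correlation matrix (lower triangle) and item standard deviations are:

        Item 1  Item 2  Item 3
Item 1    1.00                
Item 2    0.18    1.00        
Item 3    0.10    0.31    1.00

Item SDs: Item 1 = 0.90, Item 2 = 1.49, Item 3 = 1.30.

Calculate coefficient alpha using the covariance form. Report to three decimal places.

Σσ²ᵢ = 0.90² + 1.49² + 1.30² = 4.7201
Covariances σ_ij = r_ij · s_i · s_j:
  σ(Item 1,Item 2) = 0.18 × 0.90 × 1.49 = 0.2414
  σ(Item 1,Item 3) = 0.10 × 0.90 × 1.30 = 0.1170
  σ(Item 2,Item 3) = 0.31 × 1.49 × 1.30 = 0.6005
σ²_T = Σσ²ᵢ + 2·Σσ_ij = 4.7201 + 2 × 0.9589 = 6.6379
α = (3/2)·(1 − 4.7201/6.6379) = 0.433

α = 0.433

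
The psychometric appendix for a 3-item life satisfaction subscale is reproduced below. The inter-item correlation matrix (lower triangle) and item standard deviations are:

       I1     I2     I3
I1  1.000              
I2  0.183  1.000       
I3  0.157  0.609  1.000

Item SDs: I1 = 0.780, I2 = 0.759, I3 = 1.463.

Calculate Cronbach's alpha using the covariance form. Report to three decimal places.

Cronbach's alpha = 0.550

Σσ²ᵢ = 0.780² + 0.759² + 1.463² = 3.3249
Covariances σ_ij = r_ij · s_i · s_j:
  σ(I1,I2) = 0.183 × 0.780 × 0.759 = 0.1083
  σ(I1,I3) = 0.157 × 0.780 × 1.463 = 0.1792
  σ(I2,I3) = 0.609 × 0.759 × 1.463 = 0.6762
σ²_T = Σσ²ᵢ + 2·Σσ_ij = 3.3249 + 2 × 0.9637 = 5.2523
α = (3/2)·(1 − 3.3249/5.2523) = 0.550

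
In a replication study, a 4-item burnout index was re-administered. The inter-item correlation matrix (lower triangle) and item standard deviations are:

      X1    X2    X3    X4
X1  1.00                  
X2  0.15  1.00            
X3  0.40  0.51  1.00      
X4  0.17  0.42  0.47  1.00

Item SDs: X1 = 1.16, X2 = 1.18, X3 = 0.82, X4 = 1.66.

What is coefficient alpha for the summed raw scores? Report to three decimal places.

Σσ²ᵢ = 1.16² + 1.18² + 0.82² + 1.66² = 6.1660
Covariances σ_ij = r_ij · s_i · s_j:
  σ(X1,X2) = 0.15 × 1.16 × 1.18 = 0.2053
  σ(X1,X3) = 0.40 × 1.16 × 0.82 = 0.3805
  σ(X1,X4) = 0.17 × 1.16 × 1.66 = 0.3274
  σ(X2,X3) = 0.51 × 1.18 × 0.82 = 0.4935
  σ(X2,X4) = 0.42 × 1.18 × 1.66 = 0.8227
  σ(X3,X4) = 0.47 × 0.82 × 1.66 = 0.6398
σ²_T = Σσ²ᵢ + 2·Σσ_ij = 6.1660 + 2 × 2.8692 = 11.9044
α = (4/3)·(1 − 6.1660/11.9044) = 0.643

α = 0.643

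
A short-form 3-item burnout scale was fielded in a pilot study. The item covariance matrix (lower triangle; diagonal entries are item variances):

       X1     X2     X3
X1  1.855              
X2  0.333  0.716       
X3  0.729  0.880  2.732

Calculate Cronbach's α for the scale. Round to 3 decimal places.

Σσ²ᵢ = 1.855 + 0.716 + 2.732 = 5.303
Sum of off-diagonal covariances = 1.942
Var(T) = 5.303 + 2 × 1.942 = 9.187
α = (k/(k−1))·(1 − Σσ²ᵢ/Var(T)) = (3/2)·(1 − 5.303/9.187) = 0.634

α = 0.634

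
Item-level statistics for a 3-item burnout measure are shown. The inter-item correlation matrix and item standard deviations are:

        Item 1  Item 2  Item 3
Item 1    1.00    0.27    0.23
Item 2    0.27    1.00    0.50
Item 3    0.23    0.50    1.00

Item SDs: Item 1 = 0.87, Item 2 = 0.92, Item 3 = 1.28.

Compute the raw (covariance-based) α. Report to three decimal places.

α = 0.593

Σσ²ᵢ = 0.87² + 0.92² + 1.28² = 3.2417
Covariances σ_ij = r_ij · s_i · s_j:
  σ(Item 1,Item 2) = 0.27 × 0.87 × 0.92 = 0.2161
  σ(Item 1,Item 3) = 0.23 × 0.87 × 1.28 = 0.2561
  σ(Item 2,Item 3) = 0.50 × 0.92 × 1.28 = 0.5888
σ²_T = Σσ²ᵢ + 2·Σσ_ij = 3.2417 + 2 × 1.0610 = 5.3637
α = (3/2)·(1 − 3.2417/5.3637) = 0.593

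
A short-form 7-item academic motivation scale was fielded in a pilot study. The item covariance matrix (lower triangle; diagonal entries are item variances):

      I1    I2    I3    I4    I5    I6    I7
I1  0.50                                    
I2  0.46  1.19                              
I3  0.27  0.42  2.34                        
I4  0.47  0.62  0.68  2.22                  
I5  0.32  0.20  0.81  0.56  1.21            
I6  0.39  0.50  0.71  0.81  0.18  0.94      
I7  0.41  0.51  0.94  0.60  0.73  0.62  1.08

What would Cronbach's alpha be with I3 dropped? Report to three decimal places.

Cronbach's alpha = 0.809

Remaining items: I1, I2, I4, I5, I6, I7 (k = 6).
ΣVar(i) = 0.50 + 1.19 + 2.22 + 1.21 + 0.94 + 1.08 = 7.14
σ²_total = 7.14 + 2 × 7.38 = 21.90
α (item deleted) = (6/5)·(1 − 7.14/21.90) = 0.809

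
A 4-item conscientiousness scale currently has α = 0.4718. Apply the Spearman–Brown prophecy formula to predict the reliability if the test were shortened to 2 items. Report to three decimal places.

predicted reliability = 0.309

Length factor m = 2/4 = 0.5000
α' = m·α / (1 − (1−m)·α)
   = 2/4 × 0.4718 / (1 − (1 − 2/4) × 0.4718)
   = 0.2359 / 0.7641 = 0.309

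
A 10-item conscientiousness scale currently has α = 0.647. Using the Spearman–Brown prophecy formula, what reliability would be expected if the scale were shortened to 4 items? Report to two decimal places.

Length factor m = 4/10 = 0.4000
α' = m·α / (1 − (1−m)·α)
   = 4/10 × 0.647 / (1 − (1 − 4/10) × 0.647)
   = 0.2588 / 0.6118 = 0.42

predicted reliability = 0.42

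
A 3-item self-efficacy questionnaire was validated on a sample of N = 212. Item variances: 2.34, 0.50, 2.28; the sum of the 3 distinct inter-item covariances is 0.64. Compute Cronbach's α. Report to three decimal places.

α = 0.300

ΣVar(i) = 2.34 + 0.50 + 2.28 = 5.12
Sum of distinct covariances = 0.64
σ²_total = ΣVar(i) + 2·Σcov = 5.12 + 2 × 0.64 = 6.40
α = (3/2)·(1 − 5.12/6.40) = 0.300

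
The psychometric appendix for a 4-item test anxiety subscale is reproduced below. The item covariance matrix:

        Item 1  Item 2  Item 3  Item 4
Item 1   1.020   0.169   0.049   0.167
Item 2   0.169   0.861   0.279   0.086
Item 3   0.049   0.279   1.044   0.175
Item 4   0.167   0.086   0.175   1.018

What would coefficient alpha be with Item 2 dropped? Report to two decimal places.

coefficient alpha = 0.30

Remaining items: Item 1, Item 3, Item 4 (k = 3).
Σσ²ᵢ = 1.020 + 1.044 + 1.018 = 3.082
total variance = 3.082 + 2 × 0.391 = 3.864
α (item deleted) = (3/2)·(1 − 3.082/3.864) = 0.30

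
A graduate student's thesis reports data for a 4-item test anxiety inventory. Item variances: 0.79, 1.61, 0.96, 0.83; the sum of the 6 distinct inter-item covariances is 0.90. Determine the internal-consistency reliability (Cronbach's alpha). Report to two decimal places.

Σσ²ᵢ = 0.79 + 1.61 + 0.96 + 0.83 = 4.19
Sum of distinct covariances = 0.90
σ²_total = Σσ²ᵢ + 2·Σcov = 4.19 + 2 × 0.90 = 5.99
α = (4/3)·(1 − 4.19/5.99) = 0.40

α = 0.40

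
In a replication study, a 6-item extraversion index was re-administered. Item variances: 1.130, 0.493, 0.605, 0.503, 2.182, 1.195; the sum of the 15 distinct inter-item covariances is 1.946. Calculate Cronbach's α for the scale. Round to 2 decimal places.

Cronbach's α = 0.47

Σσ²ᵢ = 1.130 + 0.493 + 0.605 + 0.503 + 2.182 + 1.195 = 6.108
Sum of distinct covariances = 1.946
σ²_T = Σσ²ᵢ + 2·Σcov = 6.108 + 2 × 1.946 = 10.000
α = (6/5)·(1 − 6.108/10.000) = 0.47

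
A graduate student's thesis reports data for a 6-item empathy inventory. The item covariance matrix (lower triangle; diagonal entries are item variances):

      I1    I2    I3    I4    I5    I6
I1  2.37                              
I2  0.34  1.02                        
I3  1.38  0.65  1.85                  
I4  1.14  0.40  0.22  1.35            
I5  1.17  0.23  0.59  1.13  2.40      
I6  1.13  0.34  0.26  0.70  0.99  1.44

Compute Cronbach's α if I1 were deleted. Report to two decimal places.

Cronbach's α = 0.72

Remaining items: I2, I3, I4, I5, I6 (k = 5).
sum of item variances = 1.02 + 1.85 + 1.35 + 2.40 + 1.44 = 8.06
total variance = 8.06 + 2 × 5.51 = 19.08
α (item deleted) = (5/4)·(1 − 8.06/19.08) = 0.72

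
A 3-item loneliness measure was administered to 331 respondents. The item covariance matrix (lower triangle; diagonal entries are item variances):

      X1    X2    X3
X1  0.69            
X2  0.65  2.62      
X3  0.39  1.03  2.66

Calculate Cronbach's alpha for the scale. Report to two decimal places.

ΣVar(i) = 0.69 + 2.62 + 2.66 = 5.97
Σ_{i<j} σ_ij = 2.07
total variance = 5.97 + 2 × 2.07 = 10.11
α = (k/(k−1))·(1 − ΣVar(i)/total variance) = (3/2)·(1 − 5.97/10.11) = 0.61

α = 0.61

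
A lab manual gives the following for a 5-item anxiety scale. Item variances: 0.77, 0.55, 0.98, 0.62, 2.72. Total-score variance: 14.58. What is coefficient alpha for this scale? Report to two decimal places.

ΣVar(i) = 0.77 + 0.55 + 0.98 + 0.62 + 2.72 = 5.64
α = (k/(k−1))·(1 − ΣVar(i)/Var(T)) = (5/4)·(1 − 5.64/14.58) = 0.77

coefficient alpha = 0.77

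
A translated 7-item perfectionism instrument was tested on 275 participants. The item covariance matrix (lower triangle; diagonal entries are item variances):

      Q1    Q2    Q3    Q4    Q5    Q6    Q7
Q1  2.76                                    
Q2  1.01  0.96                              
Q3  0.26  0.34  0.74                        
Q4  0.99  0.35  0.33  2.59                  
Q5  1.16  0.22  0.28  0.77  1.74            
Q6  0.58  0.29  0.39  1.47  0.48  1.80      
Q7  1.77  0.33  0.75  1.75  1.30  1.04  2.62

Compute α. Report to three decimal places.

α = 0.824

Σσ²ᵢ = 2.76 + 0.96 + 0.74 + 2.59 + 1.74 + 1.80 + 2.62 = 13.21
Σ_{i<j} σ_ij = 15.86
Var(T) = 13.21 + 2 × 15.86 = 44.93
α = (k/(k−1))·(1 − Σσ²ᵢ/Var(T)) = (7/6)·(1 − 13.21/44.93) = 0.824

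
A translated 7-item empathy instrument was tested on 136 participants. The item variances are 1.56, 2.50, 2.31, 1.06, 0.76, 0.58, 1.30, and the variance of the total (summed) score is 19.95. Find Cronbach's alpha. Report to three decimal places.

Σσ²ᵢ = 1.56 + 2.50 + 2.31 + 1.06 + 0.76 + 0.58 + 1.30 = 10.07
α = (k/(k−1))·(1 − Σσ²ᵢ/total variance) = (7/6)·(1 − 10.07/19.95) = 0.578

α = 0.578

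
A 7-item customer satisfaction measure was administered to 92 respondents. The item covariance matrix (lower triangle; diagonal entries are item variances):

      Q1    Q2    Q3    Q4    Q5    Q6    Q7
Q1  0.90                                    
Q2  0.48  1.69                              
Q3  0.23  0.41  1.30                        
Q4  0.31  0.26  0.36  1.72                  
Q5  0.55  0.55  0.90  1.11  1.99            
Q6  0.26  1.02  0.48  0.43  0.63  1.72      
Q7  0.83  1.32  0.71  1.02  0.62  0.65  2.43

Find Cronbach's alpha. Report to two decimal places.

Cronbach's alpha = 0.81

ΣVar(i) = 0.90 + 1.69 + 1.30 + 1.72 + 1.99 + 1.72 + 2.43 = 11.75
Sum of off-diagonal covariances = 13.13
σ²_T = 11.75 + 2 × 13.13 = 38.01
α = (k/(k−1))·(1 − ΣVar(i)/σ²_T) = (7/6)·(1 − 11.75/38.01) = 0.81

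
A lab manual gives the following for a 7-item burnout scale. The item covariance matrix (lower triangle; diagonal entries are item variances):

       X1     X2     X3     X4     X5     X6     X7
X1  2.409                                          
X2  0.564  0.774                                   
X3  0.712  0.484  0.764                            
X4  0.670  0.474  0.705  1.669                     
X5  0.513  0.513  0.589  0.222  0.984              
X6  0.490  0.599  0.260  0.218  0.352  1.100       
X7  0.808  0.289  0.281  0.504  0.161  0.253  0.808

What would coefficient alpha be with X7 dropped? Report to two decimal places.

Remaining items: X1, X2, X3, X4, X5, X6 (k = 6).
ΣVar(i) = 2.409 + 0.774 + 0.764 + 1.669 + 0.984 + 1.100 = 7.700
total variance = 7.700 + 2 × 7.365 = 22.430
α (item deleted) = (6/5)·(1 − 7.700/22.430) = 0.79

coefficient alpha = 0.79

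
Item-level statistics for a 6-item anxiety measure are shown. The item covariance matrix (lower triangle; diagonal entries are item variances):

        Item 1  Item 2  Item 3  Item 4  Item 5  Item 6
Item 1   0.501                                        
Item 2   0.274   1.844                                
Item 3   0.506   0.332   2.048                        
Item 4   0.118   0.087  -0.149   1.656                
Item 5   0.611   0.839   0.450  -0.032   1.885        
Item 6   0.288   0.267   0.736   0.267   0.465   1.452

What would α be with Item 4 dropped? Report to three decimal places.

α = 0.690

Remaining items: Item 1, Item 2, Item 3, Item 5, Item 6 (k = 5).
ΣVar(i) = 0.501 + 1.844 + 2.048 + 1.885 + 1.452 = 7.730
Var(T) = 7.730 + 2 × 4.768 = 17.266
α (item deleted) = (5/4)·(1 − 7.730/17.266) = 0.690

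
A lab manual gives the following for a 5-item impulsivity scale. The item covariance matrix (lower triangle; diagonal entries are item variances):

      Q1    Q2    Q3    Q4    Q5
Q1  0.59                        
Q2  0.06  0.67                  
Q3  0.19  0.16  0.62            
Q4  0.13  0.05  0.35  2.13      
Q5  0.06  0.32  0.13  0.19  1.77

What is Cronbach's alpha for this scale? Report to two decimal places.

Cronbach's alpha = 0.45

Σσᵢ² = 0.59 + 0.67 + 0.62 + 2.13 + 1.77 = 5.78
Sum of off-diagonal covariances = 1.64
Var(T) = 5.78 + 2 × 1.64 = 9.06
α = (k/(k−1))·(1 − Σσᵢ²/Var(T)) = (5/4)·(1 − 5.78/9.06) = 0.45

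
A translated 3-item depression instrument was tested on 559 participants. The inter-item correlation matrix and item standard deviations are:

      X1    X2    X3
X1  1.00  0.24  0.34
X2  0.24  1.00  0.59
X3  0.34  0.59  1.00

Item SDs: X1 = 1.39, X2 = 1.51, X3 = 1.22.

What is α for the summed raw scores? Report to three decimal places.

Σσ²ᵢ = 1.39² + 1.51² + 1.22² = 5.7006
Covariances σ_ij = r_ij · s_i · s_j:
  σ(X1,X2) = 0.24 × 1.39 × 1.51 = 0.5037
  σ(X1,X3) = 0.34 × 1.39 × 1.22 = 0.5766
  σ(X2,X3) = 0.59 × 1.51 × 1.22 = 1.0869
σ²_T = Σσ²ᵢ + 2·Σσ_ij = 5.7006 + 2 × 2.1672 = 10.0350
α = (3/2)·(1 − 5.7006/10.0350) = 0.648

α = 0.648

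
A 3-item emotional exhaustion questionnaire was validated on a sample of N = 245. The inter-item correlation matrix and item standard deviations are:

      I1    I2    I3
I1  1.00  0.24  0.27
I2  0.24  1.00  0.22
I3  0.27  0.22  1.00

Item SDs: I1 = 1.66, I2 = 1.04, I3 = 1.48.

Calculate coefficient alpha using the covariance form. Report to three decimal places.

Σσ²ᵢ = 1.66² + 1.04² + 1.48² = 6.0276
Covariances σ_ij = r_ij · s_i · s_j:
  σ(I1,I2) = 0.24 × 1.66 × 1.04 = 0.4143
  σ(I1,I3) = 0.27 × 1.66 × 1.48 = 0.6633
  σ(I2,I3) = 0.22 × 1.04 × 1.48 = 0.3386
σ²_T = Σσ²ᵢ + 2·Σσ_ij = 6.0276 + 2 × 1.4162 = 8.8600
α = (3/2)·(1 − 6.0276/8.8600) = 0.480

α = 0.480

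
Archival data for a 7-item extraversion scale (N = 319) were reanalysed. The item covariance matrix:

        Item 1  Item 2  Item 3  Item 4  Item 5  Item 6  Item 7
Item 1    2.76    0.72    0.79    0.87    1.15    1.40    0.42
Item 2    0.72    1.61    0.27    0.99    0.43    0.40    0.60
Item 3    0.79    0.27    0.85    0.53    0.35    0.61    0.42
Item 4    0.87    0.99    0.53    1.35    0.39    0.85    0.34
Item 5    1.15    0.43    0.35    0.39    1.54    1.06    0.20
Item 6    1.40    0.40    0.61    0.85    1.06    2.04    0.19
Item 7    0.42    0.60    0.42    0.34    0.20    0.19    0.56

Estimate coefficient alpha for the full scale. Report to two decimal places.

α = 0.83

Σσ²ᵢ = 2.76 + 1.61 + 0.85 + 1.35 + 1.54 + 2.04 + 0.56 = 10.71
Sum of the distinct covariances = 12.98
total variance = 10.71 + 2 × 12.98 = 36.67
α = (k/(k−1))·(1 − Σσ²ᵢ/total variance) = (7/6)·(1 − 10.71/36.67) = 0.83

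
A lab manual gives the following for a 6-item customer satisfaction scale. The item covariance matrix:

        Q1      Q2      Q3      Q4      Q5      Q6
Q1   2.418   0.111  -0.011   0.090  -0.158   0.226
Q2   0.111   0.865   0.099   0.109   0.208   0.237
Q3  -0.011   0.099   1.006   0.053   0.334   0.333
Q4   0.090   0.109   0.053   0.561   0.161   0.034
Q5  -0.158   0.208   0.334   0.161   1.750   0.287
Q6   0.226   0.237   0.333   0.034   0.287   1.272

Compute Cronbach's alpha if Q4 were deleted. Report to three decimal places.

α = 0.391

Remaining items: Q1, Q2, Q3, Q5, Q6 (k = 5).
ΣVar(i) = 2.418 + 0.865 + 1.006 + 1.750 + 1.272 = 7.311
σ²_T = 7.311 + 2 × 1.666 = 10.643
α (item deleted) = (5/4)·(1 − 7.311/10.643) = 0.391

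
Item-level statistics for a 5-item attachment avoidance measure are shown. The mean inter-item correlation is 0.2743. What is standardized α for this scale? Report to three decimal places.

Standardized α = k·r̄ / (1 + (k−1)·r̄) = 5 × 0.2743 / (1 + 4 × 0.2743)
  = 1.3715 / 2.0972 = 0.654

α = 0.654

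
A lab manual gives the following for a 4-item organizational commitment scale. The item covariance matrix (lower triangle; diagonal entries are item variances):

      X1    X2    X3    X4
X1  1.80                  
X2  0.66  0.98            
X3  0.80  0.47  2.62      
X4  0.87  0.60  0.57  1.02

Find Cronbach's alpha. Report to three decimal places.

ΣVar(i) = 1.80 + 0.98 + 2.62 + 1.02 = 6.42
Sum of off-diagonal covariances = 3.97
σ²_T = 6.42 + 2 × 3.97 = 14.36
α = (k/(k−1))·(1 − ΣVar(i)/σ²_T) = (4/3)·(1 − 6.42/14.36) = 0.737

α = 0.737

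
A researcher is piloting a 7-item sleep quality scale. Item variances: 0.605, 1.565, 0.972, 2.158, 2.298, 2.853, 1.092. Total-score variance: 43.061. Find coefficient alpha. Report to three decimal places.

Σσᵢ² = 0.605 + 1.565 + 0.972 + 2.158 + 2.298 + 2.853 + 1.092 = 11.543
α = (k/(k−1))·(1 − Σσᵢ²/σ²_T) = (7/6)·(1 − 11.543/43.061) = 0.854

α = 0.854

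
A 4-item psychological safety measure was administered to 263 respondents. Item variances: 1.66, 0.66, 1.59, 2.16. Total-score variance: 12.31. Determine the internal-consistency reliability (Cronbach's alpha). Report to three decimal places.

Σσ²ᵢ = 1.66 + 0.66 + 1.59 + 2.16 = 6.07
α = (k/(k−1))·(1 − Σσ²ᵢ/σ²_T) = (4/3)·(1 − 6.07/12.31) = 0.676

Cronbach's alpha = 0.676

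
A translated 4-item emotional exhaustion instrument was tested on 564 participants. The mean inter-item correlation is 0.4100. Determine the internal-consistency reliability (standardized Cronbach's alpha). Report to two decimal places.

Standardized α = k·r̄ / (1 + (k−1)·r̄) = 4 × 0.4100 / (1 + 3 × 0.4100)
  = 1.6400 / 2.2300 = 0.74

α = 0.74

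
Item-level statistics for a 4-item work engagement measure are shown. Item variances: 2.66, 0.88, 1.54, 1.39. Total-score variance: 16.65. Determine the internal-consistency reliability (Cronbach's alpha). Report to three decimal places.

Cronbach's alpha = 0.815

Σσ²ᵢ = 2.66 + 0.88 + 1.54 + 1.39 = 6.47
α = (k/(k−1))·(1 − Σσ²ᵢ/σ²_T) = (4/3)·(1 − 6.47/16.65) = 0.815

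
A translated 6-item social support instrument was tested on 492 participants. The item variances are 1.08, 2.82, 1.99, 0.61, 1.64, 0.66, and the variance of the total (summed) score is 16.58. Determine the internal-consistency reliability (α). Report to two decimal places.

α = 0.56

Σσᵢ² = 1.08 + 2.82 + 1.99 + 0.61 + 1.64 + 0.66 = 8.80
α = (k/(k−1))·(1 − Σσᵢ²/σ²_total) = (6/5)·(1 − 8.80/16.58) = 0.56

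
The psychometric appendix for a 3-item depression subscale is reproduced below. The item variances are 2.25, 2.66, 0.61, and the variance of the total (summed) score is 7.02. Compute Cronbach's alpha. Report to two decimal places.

Cronbach's alpha = 0.32

ΣVar(i) = 2.25 + 2.66 + 0.61 = 5.52
α = (k/(k−1))·(1 − ΣVar(i)/Var(T)) = (3/2)·(1 − 5.52/7.02) = 0.32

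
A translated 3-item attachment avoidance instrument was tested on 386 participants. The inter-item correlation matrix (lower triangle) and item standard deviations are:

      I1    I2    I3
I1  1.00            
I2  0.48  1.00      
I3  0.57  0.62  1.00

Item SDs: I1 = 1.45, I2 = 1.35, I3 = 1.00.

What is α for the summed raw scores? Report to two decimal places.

α = 0.77

Σσ²ᵢ = 1.45² + 1.35² + 1.00² = 4.9250
Covariances σ_ij = r_ij · s_i · s_j:
  σ(I1,I2) = 0.48 × 1.45 × 1.35 = 0.9396
  σ(I1,I3) = 0.57 × 1.45 × 1.00 = 0.8265
  σ(I2,I3) = 0.62 × 1.35 × 1.00 = 0.8370
σ²_T = Σσ²ᵢ + 2·Σσ_ij = 4.9250 + 2 × 2.6031 = 10.1312
α = (3/2)·(1 − 4.9250/10.1312) = 0.77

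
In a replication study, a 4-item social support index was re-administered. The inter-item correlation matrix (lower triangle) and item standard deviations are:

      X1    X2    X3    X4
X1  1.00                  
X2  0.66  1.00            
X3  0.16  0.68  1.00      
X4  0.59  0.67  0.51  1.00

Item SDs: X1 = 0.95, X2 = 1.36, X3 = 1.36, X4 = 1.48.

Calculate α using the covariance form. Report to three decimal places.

α = 0.826

Σσ²ᵢ = 0.95² + 1.36² + 1.36² + 1.48² = 6.7921
Covariances σ_ij = r_ij · s_i · s_j:
  σ(X1,X2) = 0.66 × 0.95 × 1.36 = 0.8527
  σ(X1,X3) = 0.16 × 0.95 × 1.36 = 0.2067
  σ(X1,X4) = 0.59 × 0.95 × 1.48 = 0.8295
  σ(X2,X3) = 0.68 × 1.36 × 1.36 = 1.2577
  σ(X2,X4) = 0.67 × 1.36 × 1.48 = 1.3486
  σ(X3,X4) = 0.51 × 1.36 × 1.48 = 1.0265
σ²_T = Σσ²ᵢ + 2·Σσ_ij = 6.7921 + 2 × 5.5217 = 17.8355
α = (4/3)·(1 − 6.7921/17.8355) = 0.826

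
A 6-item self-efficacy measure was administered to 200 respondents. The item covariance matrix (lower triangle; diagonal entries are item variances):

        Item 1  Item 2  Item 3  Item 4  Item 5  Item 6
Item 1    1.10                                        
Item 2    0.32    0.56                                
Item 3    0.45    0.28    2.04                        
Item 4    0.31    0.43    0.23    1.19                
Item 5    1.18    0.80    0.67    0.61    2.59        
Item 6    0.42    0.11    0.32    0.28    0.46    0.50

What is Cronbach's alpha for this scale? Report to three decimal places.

α = 0.759

Σσᵢ² = 1.10 + 0.56 + 2.04 + 1.19 + 2.59 + 0.50 = 7.98
Sum of the distinct covariances = 6.87
Var(T) = 7.98 + 2 × 6.87 = 21.72
α = (k/(k−1))·(1 − Σσᵢ²/Var(T)) = (6/5)·(1 − 7.98/21.72) = 0.759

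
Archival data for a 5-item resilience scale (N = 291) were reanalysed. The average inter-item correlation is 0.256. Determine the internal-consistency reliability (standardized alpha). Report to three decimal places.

α = 0.632

Standardized α = k·r̄ / (1 + (k−1)·r̄) = 5 × 0.256 / (1 + 4 × 0.256)
  = 1.2800 / 2.0240 = 0.632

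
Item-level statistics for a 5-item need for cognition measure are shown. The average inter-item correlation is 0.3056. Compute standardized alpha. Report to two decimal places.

standardized alpha = 0.69

Standardized α = k·r̄ / (1 + (k−1)·r̄) = 5 × 0.3056 / (1 + 4 × 0.3056)
  = 1.5280 / 2.2224 = 0.69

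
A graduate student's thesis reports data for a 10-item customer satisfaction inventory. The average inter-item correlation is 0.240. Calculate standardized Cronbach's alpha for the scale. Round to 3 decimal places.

Standardized α = k·r̄ / (1 + (k−1)·r̄) = 10 × 0.240 / (1 + 9 × 0.240)
  = 2.4000 / 3.1600 = 0.759

standardized Cronbach's alpha = 0.759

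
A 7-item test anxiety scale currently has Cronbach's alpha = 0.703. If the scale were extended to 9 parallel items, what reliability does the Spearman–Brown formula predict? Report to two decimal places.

predicted reliability = 0.75

Length factor m = 9/7 = 1.2857
α' = m·α / (1 + (m−1)·α)
   = 9/7 × 0.703 / (1 + (9/7 − 1) × 0.703)
   = 0.9039 / 1.2009 = 0.75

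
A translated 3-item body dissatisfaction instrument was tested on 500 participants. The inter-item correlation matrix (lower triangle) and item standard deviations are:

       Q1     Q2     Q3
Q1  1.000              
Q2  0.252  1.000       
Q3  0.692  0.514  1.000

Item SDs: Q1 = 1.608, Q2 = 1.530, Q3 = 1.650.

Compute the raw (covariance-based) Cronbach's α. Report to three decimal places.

α = 0.743

Σσ²ᵢ = 1.608² + 1.530² + 1.650² = 7.6491
Covariances σ_ij = r_ij · s_i · s_j:
  σ(Q1,Q2) = 0.252 × 1.608 × 1.530 = 0.6200
  σ(Q1,Q3) = 0.692 × 1.608 × 1.650 = 1.8360
  σ(Q2,Q3) = 0.514 × 1.530 × 1.650 = 1.2976
σ²_T = Σσ²ᵢ + 2·Σσ_ij = 7.6491 + 2 × 3.7536 = 15.1563
α = (3/2)·(1 − 7.6491/15.1563) = 0.743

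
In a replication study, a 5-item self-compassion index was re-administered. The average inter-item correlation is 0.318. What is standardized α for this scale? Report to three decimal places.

standardized α = 0.700

Standardized α = k·r̄ / (1 + (k−1)·r̄) = 5 × 0.318 / (1 + 4 × 0.318)
  = 1.5900 / 2.2720 = 0.700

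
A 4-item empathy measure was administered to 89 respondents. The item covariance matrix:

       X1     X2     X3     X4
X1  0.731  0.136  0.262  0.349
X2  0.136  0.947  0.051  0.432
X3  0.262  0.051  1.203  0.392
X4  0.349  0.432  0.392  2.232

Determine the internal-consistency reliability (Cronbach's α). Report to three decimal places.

Cronbach's α = 0.518

sum of item variances = 0.731 + 0.947 + 1.203 + 2.232 = 5.113
Sum of off-diagonal covariances = 1.622
total variance = 5.113 + 2 × 1.622 = 8.357
α = (k/(k−1))·(1 − sum of item variances/total variance) = (4/3)·(1 − 5.113/8.357) = 0.518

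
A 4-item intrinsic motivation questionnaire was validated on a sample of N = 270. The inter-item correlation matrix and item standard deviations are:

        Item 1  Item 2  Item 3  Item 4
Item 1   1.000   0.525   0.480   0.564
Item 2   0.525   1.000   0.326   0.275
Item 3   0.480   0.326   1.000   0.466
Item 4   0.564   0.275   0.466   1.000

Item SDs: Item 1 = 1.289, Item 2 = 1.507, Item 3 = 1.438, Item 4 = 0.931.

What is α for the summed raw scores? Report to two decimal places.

Σσ²ᵢ = 1.289² + 1.507² + 1.438² + 0.931² = 6.8672
Covariances σ_ij = r_ij · s_i · s_j:
  σ(Item 1,Item 2) = 0.525 × 1.289 × 1.507 = 1.0198
  σ(Item 1,Item 3) = 0.480 × 1.289 × 1.438 = 0.8897
  σ(Item 1,Item 4) = 0.564 × 1.289 × 0.931 = 0.6768
  σ(Item 2,Item 3) = 0.326 × 1.507 × 1.438 = 0.7065
  σ(Item 2,Item 4) = 0.275 × 1.507 × 0.931 = 0.3858
  σ(Item 3,Item 4) = 0.466 × 1.438 × 0.931 = 0.6239
σ²_T = Σσ²ᵢ + 2·Σσ_ij = 6.8672 + 2 × 4.3025 = 15.4722
α = (4/3)·(1 − 6.8672/15.4722) = 0.74

α = 0.74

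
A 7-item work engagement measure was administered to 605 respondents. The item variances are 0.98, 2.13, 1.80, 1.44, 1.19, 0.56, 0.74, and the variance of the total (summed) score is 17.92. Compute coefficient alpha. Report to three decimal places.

coefficient alpha = 0.591

Σσᵢ² = 0.98 + 2.13 + 1.80 + 1.44 + 1.19 + 0.56 + 0.74 = 8.84
α = (k/(k−1))·(1 − Σσᵢ²/σ²_total) = (7/6)·(1 − 8.84/17.92) = 0.591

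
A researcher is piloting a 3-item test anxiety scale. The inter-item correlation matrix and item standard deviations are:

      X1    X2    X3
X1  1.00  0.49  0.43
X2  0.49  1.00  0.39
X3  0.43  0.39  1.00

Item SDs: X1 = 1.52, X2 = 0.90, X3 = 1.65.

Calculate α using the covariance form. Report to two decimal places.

α = 0.67

Σσ²ᵢ = 1.52² + 0.90² + 1.65² = 5.8429
Covariances σ_ij = r_ij · s_i · s_j:
  σ(X1,X2) = 0.49 × 1.52 × 0.90 = 0.6703
  σ(X1,X3) = 0.43 × 1.52 × 1.65 = 1.0784
  σ(X2,X3) = 0.39 × 0.90 × 1.65 = 0.5792
σ²_T = Σσ²ᵢ + 2·Σσ_ij = 5.8429 + 2 × 2.3279 = 10.4987
α = (3/2)·(1 − 5.8429/10.4987) = 0.67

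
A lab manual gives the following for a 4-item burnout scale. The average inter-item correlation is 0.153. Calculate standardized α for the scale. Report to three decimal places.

standardized α = 0.419

Standardized α = k·r̄ / (1 + (k−1)·r̄) = 4 × 0.153 / (1 + 3 × 0.153)
  = 0.6120 / 1.4590 = 0.419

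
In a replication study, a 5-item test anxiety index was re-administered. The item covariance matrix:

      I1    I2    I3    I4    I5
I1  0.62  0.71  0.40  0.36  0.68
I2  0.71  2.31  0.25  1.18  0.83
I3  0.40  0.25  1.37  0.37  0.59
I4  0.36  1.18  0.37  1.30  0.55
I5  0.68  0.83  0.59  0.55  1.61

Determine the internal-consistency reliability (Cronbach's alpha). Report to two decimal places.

Cronbach's alpha = 0.78

Σσᵢ² = 0.62 + 2.31 + 1.37 + 1.30 + 1.61 = 7.21
Sum of off-diagonal covariances = 5.92
σ²_total = 7.21 + 2 × 5.92 = 19.05
α = (k/(k−1))·(1 − Σσᵢ²/σ²_total) = (5/4)·(1 − 7.21/19.05) = 0.78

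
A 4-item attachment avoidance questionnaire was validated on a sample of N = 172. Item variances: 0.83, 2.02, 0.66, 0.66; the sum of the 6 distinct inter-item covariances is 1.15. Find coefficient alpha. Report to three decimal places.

coefficient alpha = 0.474

ΣVar(i) = 0.83 + 2.02 + 0.66 + 0.66 = 4.17
Sum of distinct covariances = 1.15
σ²_total = ΣVar(i) + 2·Σcov = 4.17 + 2 × 1.15 = 6.47
α = (4/3)·(1 − 4.17/6.47) = 0.474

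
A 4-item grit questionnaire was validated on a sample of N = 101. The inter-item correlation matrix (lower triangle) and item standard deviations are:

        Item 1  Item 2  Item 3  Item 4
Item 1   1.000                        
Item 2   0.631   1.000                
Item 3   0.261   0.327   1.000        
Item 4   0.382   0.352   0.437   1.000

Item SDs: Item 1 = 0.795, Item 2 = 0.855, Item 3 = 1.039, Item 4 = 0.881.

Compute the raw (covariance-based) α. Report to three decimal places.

Σσ²ᵢ = 0.795² + 0.855² + 1.039² + 0.881² = 3.2187
Covariances σ_ij = r_ij · s_i · s_j:
  σ(Item 1,Item 2) = 0.631 × 0.795 × 0.855 = 0.4289
  σ(Item 1,Item 3) = 0.261 × 0.795 × 1.039 = 0.2156
  σ(Item 1,Item 4) = 0.382 × 0.795 × 0.881 = 0.2676
  σ(Item 2,Item 3) = 0.327 × 0.855 × 1.039 = 0.2905
  σ(Item 2,Item 4) = 0.352 × 0.855 × 0.881 = 0.2651
  σ(Item 3,Item 4) = 0.437 × 1.039 × 0.881 = 0.4000
σ²_T = Σσ²ᵢ + 2·Σσ_ij = 3.2187 + 2 × 1.8677 = 6.9541
α = (4/3)·(1 − 3.2187/6.9541) = 0.716

α = 0.716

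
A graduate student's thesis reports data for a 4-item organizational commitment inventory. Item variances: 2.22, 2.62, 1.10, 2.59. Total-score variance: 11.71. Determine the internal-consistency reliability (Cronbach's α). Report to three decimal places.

Σσ²ᵢ = 2.22 + 2.62 + 1.10 + 2.59 = 8.53
α = (k/(k−1))·(1 − Σσ²ᵢ/total variance) = (4/3)·(1 − 8.53/11.71) = 0.362

α = 0.362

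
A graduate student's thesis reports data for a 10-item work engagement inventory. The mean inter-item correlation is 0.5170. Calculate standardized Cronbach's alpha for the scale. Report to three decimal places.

Standardized α = k·r̄ / (1 + (k−1)·r̄) = 10 × 0.5170 / (1 + 9 × 0.5170)
  = 5.1700 / 5.6530 = 0.915

standardized Cronbach's alpha = 0.915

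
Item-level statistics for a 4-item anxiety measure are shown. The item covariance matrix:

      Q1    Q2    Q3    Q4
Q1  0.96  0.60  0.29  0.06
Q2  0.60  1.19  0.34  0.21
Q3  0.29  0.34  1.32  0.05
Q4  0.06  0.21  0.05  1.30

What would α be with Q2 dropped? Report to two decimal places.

α = 0.27

Remaining items: Q1, Q3, Q4 (k = 3).
sum of item variances = 0.96 + 1.32 + 1.30 = 3.58
σ²_T = 3.58 + 2 × 0.40 = 4.38
α (item deleted) = (3/2)·(1 − 3.58/4.38) = 0.27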